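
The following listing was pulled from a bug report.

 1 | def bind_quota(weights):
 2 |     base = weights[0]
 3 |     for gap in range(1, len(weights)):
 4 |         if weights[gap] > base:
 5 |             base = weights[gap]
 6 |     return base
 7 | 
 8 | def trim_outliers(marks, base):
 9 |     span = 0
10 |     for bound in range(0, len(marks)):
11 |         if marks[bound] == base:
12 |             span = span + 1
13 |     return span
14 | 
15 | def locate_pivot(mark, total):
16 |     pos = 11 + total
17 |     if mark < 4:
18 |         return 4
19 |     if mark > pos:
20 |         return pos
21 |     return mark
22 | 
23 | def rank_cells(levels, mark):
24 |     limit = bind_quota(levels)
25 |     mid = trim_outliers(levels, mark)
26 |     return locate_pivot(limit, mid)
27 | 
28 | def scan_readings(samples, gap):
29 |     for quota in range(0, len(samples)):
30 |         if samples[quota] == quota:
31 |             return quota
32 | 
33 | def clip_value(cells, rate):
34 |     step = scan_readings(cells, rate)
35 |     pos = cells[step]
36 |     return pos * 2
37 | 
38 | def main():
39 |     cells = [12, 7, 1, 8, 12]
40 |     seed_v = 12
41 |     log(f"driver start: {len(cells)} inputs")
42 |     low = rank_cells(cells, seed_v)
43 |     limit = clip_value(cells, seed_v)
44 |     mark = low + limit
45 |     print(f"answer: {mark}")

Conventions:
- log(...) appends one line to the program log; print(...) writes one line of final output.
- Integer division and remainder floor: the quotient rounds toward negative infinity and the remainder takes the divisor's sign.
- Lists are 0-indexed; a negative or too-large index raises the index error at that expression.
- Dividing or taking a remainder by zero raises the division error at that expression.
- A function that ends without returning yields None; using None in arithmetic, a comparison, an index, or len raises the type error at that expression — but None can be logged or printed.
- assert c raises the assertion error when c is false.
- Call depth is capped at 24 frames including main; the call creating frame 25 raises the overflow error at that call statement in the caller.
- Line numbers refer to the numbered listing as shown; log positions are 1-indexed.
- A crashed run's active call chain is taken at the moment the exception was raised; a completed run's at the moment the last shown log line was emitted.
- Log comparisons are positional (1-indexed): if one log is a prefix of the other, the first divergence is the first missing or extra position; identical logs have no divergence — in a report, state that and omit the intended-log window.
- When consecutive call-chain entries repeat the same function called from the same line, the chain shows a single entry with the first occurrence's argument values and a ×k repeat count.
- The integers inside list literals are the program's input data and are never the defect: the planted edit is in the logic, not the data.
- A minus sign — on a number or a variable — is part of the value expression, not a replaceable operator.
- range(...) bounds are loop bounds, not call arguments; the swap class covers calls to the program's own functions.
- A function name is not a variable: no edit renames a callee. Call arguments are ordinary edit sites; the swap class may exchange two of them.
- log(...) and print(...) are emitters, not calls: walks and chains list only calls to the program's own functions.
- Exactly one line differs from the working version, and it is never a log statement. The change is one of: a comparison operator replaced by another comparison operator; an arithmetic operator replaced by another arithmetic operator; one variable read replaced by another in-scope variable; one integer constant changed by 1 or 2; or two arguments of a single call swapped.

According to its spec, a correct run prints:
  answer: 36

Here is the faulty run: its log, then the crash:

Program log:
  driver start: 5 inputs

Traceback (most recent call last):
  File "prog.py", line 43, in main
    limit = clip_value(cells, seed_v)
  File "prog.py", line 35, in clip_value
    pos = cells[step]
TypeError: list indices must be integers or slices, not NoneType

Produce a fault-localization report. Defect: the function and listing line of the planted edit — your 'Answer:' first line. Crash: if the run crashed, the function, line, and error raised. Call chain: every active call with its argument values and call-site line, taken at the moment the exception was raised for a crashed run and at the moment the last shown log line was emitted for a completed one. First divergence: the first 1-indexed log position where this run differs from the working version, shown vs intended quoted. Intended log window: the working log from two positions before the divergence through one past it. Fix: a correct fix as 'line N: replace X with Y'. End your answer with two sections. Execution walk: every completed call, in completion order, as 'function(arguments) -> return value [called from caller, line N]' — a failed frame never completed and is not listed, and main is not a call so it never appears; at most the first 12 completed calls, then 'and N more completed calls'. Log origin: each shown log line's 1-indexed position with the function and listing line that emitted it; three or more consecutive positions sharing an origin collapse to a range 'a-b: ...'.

Answer: the defect is in scan_readings at line 30.
Core observation: Up to the failure, the log is exactly the working version's.
Crash: clip_value, line 35, TypeError.
Call chain: main -> clip_value([12, 7, 1, 8, 12], 12) (called at line 43).
First divergence: none (the log streams are identical).
Execution walk:
  bind_quota([12, 7, 1, 8, 12]) -> 12  [called from rank_cells, line 24]
  trim_outliers([12, 7, 1, 8, 12], 12) -> 2  [called from rank_cells, line 25]
  locate_pivot(12, 2) -> 12  [called from rank_cells, line 26]
  rank_cells([12, 7, 1, 8, 12], 12) -> 12  [called from main, line 42]
  scan_readings([12, 7, 1, 8, 12], 12) -> None  [called from clip_value, line 34]
Log origin:
  1: logged in main at line 41
A correct fix: line 30: replace `samples[quota] == quota` with `samples[quota] == gap`.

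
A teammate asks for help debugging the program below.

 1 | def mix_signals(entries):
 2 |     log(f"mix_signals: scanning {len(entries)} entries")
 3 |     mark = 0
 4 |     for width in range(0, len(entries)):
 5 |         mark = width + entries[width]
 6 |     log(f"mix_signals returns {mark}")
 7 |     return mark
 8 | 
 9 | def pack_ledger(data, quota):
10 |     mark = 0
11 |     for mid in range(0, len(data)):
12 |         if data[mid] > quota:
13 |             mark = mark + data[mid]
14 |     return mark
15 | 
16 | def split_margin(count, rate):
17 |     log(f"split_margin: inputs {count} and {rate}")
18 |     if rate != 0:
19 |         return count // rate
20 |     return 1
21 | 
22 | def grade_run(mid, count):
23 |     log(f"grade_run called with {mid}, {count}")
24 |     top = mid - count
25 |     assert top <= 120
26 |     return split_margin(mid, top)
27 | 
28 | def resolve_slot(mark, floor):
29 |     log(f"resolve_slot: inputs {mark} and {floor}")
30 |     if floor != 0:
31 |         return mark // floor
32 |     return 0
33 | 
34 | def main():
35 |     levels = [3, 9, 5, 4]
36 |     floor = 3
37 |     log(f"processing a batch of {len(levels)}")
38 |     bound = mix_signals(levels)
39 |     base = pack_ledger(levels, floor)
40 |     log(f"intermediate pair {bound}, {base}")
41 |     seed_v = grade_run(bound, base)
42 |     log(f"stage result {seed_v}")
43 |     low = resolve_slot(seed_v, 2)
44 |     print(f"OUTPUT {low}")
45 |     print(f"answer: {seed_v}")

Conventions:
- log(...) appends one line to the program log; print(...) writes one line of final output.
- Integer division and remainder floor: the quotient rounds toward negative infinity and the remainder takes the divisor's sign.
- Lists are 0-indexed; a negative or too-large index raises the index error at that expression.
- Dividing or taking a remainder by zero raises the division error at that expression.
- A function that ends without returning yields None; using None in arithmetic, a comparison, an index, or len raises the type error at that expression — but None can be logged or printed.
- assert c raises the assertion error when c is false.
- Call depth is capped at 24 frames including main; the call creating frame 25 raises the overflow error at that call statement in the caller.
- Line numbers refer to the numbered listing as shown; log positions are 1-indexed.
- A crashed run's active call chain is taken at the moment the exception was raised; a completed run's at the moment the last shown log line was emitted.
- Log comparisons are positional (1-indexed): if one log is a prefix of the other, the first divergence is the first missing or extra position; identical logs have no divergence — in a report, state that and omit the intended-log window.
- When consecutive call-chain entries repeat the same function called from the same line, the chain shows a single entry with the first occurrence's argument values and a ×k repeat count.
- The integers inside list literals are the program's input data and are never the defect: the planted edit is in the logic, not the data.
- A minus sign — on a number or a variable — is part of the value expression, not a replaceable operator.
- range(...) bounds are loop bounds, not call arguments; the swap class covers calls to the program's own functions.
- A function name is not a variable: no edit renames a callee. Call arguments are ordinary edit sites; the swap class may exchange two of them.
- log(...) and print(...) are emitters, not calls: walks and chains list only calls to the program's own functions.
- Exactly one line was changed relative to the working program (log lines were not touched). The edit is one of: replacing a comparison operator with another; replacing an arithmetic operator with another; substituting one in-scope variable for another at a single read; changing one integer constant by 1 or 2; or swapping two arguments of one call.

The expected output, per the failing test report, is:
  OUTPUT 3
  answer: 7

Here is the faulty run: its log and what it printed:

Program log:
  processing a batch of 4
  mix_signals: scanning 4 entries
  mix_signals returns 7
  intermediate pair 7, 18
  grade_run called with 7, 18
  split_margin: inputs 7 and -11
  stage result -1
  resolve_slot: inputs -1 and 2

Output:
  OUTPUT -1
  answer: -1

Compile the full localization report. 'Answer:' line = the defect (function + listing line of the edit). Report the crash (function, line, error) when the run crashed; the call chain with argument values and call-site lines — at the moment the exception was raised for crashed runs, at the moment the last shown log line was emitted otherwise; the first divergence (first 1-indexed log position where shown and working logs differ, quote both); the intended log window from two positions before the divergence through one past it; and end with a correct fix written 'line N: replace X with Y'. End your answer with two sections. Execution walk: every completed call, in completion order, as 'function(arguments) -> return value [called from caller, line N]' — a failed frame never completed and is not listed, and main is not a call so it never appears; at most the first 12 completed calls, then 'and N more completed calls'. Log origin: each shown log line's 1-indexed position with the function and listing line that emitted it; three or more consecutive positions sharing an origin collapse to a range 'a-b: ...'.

Answer: the defect is in mix_signals at line 5.
The tell: The log first diverges at position 3: the faulty run prints 'mix_signals returns 7' where the working version prints 'mix_signals returns 21'.
Call chain: main -> resolve_slot(-1, 2) (called at line 43).
First divergence: at position 3 the run shows 'mix_signals returns 7' where the working version logs 'mix_signals returns 21'.
Intended log window:
  1: processing a batch of 4
  2: mix_signals: scanning 4 entries
  3: mix_signals returns 21
  4: intermediate pair 21, 18
Execution walk:
  mix_signals([3, 9, 5, 4]) -> 7  [called from main, line 38]
  pack_ledger([3, 9, 5, 4], 3) -> 18  [called from main, line 39]
  split_margin(7, -11) -> -1  [called from grade_run, line 26]
  grade_run(7, 18) -> -1  [called from main, line 41]
  resolve_slot(-1, 2) -> -1  [called from main, line 43]
Log origin:
  1: from main, line 37
  2: from mix_signals, line 2
  3: from mix_signals, line 6
  4: from main, line 40
  5: from grade_run, line 23
  6: from split_margin, line 17
  7: from main, line 42
  8: from resolve_slot, line 29
A correct fix: line 5: replace `width + entries[width]` with `mark + entries[width]`.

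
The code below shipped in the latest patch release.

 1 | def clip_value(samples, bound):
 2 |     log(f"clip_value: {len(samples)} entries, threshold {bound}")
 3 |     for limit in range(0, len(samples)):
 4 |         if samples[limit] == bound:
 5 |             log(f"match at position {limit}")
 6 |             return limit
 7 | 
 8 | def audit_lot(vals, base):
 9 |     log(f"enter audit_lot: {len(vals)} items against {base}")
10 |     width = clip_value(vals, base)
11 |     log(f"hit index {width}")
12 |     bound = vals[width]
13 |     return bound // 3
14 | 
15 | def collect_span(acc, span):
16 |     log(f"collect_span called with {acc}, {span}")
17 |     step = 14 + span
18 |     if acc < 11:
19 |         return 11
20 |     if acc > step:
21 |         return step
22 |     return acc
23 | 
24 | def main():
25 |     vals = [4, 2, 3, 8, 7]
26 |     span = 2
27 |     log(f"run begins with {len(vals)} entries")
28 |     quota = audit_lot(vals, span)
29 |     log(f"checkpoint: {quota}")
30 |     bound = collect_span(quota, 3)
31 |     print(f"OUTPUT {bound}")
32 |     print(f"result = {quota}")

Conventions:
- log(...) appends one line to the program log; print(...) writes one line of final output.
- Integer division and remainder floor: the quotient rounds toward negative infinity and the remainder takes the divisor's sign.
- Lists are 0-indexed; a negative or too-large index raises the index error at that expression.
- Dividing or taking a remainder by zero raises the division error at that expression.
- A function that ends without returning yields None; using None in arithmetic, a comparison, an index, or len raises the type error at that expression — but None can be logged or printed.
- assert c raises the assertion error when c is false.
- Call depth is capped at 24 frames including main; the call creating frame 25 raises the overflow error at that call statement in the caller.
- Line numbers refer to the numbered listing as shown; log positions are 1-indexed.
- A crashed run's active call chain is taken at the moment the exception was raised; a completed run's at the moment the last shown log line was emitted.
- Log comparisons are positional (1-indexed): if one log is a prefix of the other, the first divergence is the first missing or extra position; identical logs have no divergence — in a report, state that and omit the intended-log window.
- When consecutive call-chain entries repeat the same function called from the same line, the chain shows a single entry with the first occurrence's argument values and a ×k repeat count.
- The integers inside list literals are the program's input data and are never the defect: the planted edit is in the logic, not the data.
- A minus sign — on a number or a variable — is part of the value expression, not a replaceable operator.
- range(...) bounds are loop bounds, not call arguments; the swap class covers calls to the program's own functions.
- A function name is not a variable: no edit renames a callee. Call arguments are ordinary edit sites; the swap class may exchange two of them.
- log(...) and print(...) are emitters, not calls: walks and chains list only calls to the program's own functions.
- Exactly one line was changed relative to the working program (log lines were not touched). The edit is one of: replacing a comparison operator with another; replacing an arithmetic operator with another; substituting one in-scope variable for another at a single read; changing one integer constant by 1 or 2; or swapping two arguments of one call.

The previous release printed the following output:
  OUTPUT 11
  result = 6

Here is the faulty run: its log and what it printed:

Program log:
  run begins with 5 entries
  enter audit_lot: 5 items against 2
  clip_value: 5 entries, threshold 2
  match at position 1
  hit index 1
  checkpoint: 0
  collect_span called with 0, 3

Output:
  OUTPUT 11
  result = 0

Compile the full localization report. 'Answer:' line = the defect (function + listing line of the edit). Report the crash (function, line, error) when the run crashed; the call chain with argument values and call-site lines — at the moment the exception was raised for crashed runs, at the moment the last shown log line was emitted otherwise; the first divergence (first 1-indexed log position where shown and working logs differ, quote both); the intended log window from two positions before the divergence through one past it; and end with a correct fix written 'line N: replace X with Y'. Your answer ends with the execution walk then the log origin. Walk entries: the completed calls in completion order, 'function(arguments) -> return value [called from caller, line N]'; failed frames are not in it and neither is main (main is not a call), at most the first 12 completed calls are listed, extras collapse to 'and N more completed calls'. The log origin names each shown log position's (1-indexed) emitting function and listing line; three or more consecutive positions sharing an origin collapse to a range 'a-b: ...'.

Answer: the defect is in audit_lot at line 13.
The tell: Position 6 is the first bad log line: 'checkpoint: 0' should read 'checkpoint: 6'.
Call chain: main -> collect_span(0, 3) (called at line 30).
First divergence: position 6 — shown 'checkpoint: 0', intended 'checkpoint: 6'.
Intended log window:
  4: match at position 1
  5: hit index 1
  6: checkpoint: 6
  7: collect_span called with 6, 3
Execution walk:
  clip_value([4, 2, 3, 8, 7], 2) -> 1  [called from audit_lot, line 10]
  audit_lot([4, 2, 3, 8, 7], 2) -> 0  [called from main, line 28]
  collect_span(0, 3) -> 11  [called from main, line 30]
Log line origins:
  1 — main, line 27
  2 — audit_lot, line 9
  3 — clip_value, line 2
  4 — clip_value, line 5
  5 — audit_lot, line 11
  6 — main, line 29
  7 — collect_span, line 16
A correct fix: line 13: replace `//` with `*`.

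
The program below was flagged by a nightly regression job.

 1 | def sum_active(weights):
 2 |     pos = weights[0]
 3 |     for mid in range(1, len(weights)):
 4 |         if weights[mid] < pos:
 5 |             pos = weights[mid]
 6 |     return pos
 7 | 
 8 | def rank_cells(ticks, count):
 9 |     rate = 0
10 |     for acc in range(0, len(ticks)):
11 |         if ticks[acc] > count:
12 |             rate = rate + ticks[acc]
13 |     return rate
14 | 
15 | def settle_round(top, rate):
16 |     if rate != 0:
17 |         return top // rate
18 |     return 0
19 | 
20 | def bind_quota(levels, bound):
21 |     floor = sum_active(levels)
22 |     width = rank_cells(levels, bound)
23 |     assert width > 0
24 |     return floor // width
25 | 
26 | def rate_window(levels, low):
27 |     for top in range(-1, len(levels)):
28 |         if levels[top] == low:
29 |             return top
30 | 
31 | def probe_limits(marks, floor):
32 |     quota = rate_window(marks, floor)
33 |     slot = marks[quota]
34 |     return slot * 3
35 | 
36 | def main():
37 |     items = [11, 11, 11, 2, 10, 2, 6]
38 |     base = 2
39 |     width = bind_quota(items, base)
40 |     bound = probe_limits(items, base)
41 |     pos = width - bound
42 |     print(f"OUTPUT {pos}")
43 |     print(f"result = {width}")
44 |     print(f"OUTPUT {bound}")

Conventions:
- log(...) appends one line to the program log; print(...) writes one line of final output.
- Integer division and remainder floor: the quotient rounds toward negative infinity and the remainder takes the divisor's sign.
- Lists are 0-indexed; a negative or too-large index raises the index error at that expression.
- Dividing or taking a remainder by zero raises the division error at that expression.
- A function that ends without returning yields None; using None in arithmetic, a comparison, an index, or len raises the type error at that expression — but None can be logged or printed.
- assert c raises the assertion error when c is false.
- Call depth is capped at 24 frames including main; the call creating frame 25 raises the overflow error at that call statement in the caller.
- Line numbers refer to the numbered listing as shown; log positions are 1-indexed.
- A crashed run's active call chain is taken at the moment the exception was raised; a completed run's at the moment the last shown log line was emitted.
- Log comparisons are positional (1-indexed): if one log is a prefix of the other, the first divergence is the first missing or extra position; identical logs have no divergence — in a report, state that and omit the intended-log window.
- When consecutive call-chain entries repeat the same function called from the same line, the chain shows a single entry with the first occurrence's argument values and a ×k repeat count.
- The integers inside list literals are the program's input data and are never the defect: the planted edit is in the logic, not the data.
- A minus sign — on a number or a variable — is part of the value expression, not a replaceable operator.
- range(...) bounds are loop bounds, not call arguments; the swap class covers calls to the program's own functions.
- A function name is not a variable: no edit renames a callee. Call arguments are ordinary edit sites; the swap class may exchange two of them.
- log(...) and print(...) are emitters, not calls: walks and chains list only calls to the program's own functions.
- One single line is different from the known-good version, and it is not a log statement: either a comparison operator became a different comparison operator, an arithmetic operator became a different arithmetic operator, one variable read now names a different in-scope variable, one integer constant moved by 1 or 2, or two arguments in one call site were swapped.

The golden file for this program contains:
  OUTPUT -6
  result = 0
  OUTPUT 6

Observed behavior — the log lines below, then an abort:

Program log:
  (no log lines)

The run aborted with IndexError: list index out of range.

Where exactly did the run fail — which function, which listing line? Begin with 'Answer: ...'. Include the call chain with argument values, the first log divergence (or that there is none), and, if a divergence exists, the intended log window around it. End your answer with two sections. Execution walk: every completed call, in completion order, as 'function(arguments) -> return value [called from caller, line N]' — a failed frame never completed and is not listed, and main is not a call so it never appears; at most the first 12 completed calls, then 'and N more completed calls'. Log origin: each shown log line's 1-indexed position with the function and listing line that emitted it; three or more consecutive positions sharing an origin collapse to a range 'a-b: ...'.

Answer: the error was raised in rate_window, line 28.
The tell: Up to the failure, the log is exactly the working version's.
Call chain: main -> probe_limits([11, 11, 11, 2, 10, 2, 6], 2) (called at line 40) -> rate_window([11, 11, 11, 2, 10, 2, 6], 2) (called at line 32).
First divergence: there is none — every log position agrees.
Execution walk:
  sum_active([11, 11, 11, 2, 10, 2, 6]) -> 2  [called from bind_quota, line 21]
  rank_cells([11, 11, 11, 2, 10, 2, 6], 2) -> 49  [called from bind_quota, line 22]
  bind_quota([11, 11, 11, 2, 10, 2, 6], 2) -> 0  [called from main, line 39]
Log origin:
  (no log lines)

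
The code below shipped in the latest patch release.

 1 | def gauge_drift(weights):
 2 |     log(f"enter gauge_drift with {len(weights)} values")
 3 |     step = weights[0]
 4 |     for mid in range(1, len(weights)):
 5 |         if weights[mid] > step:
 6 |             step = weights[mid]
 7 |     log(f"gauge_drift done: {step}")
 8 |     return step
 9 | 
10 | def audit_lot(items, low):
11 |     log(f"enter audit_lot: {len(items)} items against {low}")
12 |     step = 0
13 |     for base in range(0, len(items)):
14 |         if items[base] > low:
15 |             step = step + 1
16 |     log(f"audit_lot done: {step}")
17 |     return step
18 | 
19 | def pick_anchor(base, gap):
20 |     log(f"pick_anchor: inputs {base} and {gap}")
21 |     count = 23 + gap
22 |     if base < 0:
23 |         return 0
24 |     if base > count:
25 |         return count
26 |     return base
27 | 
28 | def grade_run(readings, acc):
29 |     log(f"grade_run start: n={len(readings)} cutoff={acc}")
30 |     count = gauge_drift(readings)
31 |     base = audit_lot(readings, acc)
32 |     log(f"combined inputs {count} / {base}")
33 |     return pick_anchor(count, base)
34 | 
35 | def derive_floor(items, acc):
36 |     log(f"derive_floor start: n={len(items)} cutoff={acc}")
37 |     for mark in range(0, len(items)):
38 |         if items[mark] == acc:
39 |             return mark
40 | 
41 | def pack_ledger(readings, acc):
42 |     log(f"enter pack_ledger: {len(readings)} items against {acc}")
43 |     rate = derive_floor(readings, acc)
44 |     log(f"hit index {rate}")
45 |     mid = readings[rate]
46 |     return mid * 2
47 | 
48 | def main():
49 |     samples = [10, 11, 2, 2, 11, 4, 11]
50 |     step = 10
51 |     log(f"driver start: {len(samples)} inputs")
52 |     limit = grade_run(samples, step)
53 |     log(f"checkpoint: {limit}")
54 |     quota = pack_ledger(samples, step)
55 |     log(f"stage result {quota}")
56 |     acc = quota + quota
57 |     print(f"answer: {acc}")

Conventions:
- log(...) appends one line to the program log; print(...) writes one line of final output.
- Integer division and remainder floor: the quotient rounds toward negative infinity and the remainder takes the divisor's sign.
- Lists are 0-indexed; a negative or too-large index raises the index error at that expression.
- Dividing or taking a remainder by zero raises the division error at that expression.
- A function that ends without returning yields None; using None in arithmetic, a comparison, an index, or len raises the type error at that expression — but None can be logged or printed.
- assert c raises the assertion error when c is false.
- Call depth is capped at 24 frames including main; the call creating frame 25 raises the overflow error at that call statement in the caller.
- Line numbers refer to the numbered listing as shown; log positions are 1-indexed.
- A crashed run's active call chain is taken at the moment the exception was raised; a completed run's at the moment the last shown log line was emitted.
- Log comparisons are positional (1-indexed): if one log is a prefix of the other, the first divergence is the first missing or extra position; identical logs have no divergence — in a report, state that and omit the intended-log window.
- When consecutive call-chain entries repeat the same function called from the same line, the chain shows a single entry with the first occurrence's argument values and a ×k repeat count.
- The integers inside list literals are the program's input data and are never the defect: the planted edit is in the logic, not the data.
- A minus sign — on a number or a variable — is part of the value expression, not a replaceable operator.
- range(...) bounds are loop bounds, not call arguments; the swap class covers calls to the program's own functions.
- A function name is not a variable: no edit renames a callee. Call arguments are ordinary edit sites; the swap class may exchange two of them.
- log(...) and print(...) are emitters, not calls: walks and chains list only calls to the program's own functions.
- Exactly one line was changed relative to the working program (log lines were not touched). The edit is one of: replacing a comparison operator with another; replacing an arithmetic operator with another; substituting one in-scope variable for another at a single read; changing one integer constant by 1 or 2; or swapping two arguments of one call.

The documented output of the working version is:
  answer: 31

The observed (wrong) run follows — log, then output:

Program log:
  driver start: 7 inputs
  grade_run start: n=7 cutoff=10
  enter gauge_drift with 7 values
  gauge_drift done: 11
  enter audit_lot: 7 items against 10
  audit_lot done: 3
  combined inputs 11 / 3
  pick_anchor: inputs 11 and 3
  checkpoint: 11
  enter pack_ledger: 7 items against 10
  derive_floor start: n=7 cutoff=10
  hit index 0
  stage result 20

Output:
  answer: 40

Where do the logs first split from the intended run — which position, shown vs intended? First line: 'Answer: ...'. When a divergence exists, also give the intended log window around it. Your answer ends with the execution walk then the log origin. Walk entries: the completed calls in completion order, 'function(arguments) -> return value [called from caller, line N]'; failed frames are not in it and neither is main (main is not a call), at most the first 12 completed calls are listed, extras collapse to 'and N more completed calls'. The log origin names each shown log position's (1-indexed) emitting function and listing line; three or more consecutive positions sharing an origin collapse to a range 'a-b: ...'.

Answer: none (the log streams are identical).
Execution walk:
  gauge_drift([10, 11, 2, 2, 11, 4, 11]) -> 11  [called from grade_run, line 30]
  audit_lot([10, 11, 2, 2, 11, 4, 11], 10) -> 3  [called from grade_run, line 31]
  pick_anchor(11, 3) -> 11  [called from grade_run, line 33]
  grade_run([10, 11, 2, 2, 11, 4, 11], 10) -> 11  [called from main, line 52]
  derive_floor([10, 11, 2, 2, 11, 4, 11], 10) -> 0  [called from pack_ledger, line 43]
  pack_ledger([10, 11, 2, 2, 11, 4, 11], 10) -> 20  [called from main, line 54]
Log origin:
  1 — main, line 51
  2 — grade_run, line 29
  3 — gauge_drift, line 2
  4 — gauge_drift, line 7
  5 — audit_lot, line 11
  6 — audit_lot, line 16
  7 — grade_run, line 32
  8 — pick_anchor, line 20
  9 — main, line 53
  10 — pack_ledger, line 42
  11 — derive_floor, line 36
  12 — pack_ledger, line 44
  13 — main, line 55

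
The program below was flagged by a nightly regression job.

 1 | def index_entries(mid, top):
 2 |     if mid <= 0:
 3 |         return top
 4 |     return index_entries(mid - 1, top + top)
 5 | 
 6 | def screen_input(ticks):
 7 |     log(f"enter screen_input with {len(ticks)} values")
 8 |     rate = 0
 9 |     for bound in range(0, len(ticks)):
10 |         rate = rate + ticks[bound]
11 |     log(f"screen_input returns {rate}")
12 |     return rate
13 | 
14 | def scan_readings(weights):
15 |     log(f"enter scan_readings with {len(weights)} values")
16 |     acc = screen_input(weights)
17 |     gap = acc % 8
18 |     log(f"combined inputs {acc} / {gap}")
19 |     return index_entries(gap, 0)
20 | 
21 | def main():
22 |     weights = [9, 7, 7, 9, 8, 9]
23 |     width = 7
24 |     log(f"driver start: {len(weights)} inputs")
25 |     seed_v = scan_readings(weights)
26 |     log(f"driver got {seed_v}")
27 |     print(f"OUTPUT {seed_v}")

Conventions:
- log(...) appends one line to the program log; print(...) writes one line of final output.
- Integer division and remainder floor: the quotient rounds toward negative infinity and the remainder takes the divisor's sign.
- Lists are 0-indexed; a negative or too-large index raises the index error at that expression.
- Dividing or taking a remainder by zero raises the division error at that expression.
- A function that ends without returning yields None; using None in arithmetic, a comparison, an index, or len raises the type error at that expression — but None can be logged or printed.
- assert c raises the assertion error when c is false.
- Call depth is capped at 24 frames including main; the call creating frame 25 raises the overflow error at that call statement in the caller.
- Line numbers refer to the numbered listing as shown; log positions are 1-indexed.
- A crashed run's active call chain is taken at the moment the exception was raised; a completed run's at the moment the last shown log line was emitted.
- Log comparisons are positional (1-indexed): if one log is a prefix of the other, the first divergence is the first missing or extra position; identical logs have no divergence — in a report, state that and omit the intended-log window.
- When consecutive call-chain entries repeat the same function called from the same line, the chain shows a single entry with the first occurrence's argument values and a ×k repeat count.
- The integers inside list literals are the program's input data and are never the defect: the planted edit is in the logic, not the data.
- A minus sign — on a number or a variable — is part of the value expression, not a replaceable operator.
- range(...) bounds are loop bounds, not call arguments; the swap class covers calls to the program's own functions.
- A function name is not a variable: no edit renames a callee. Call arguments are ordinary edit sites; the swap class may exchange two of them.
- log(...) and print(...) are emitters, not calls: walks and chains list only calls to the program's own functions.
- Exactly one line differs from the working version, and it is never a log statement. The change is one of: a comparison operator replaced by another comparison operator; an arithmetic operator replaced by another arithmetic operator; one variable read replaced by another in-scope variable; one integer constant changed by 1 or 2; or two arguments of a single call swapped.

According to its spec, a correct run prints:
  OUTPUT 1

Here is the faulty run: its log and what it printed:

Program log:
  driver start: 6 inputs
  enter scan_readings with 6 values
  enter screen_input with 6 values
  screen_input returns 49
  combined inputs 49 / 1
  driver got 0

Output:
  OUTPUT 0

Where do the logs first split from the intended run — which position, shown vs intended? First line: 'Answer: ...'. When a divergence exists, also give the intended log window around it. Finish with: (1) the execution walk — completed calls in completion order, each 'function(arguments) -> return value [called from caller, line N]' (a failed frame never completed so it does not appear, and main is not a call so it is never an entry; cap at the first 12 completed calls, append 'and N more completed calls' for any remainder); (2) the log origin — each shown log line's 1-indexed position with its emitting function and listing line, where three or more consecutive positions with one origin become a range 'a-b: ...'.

Answer: position 6 — the shown line 'driver got 0' should read 'driver got 1'.
Intended log window:
  4: screen_input returns 49
  5: combined inputs 49 / 1
  6: driver got 1
Execution walk:
  screen_input([9, 7, 7, 9, 8, 9]) -> 49  [called from scan_readings, line 16]
  index_entries(0, 0) -> 0  [called from index_entries, line 4]
  index_entries(1, 0) -> 0  [called from scan_readings, line 19]
  scan_readings([9, 7, 7, 9, 8, 9]) -> 0  [called from main, line 25]
Log origin:
  1: emitted by main (line 24)
  2: emitted by scan_readings (line 15)
  3: emitted by screen_input (line 7)
  4: emitted by screen_input (line 11)
  5: emitted by scan_readings (line 18)
  6: emitted by main (line 26)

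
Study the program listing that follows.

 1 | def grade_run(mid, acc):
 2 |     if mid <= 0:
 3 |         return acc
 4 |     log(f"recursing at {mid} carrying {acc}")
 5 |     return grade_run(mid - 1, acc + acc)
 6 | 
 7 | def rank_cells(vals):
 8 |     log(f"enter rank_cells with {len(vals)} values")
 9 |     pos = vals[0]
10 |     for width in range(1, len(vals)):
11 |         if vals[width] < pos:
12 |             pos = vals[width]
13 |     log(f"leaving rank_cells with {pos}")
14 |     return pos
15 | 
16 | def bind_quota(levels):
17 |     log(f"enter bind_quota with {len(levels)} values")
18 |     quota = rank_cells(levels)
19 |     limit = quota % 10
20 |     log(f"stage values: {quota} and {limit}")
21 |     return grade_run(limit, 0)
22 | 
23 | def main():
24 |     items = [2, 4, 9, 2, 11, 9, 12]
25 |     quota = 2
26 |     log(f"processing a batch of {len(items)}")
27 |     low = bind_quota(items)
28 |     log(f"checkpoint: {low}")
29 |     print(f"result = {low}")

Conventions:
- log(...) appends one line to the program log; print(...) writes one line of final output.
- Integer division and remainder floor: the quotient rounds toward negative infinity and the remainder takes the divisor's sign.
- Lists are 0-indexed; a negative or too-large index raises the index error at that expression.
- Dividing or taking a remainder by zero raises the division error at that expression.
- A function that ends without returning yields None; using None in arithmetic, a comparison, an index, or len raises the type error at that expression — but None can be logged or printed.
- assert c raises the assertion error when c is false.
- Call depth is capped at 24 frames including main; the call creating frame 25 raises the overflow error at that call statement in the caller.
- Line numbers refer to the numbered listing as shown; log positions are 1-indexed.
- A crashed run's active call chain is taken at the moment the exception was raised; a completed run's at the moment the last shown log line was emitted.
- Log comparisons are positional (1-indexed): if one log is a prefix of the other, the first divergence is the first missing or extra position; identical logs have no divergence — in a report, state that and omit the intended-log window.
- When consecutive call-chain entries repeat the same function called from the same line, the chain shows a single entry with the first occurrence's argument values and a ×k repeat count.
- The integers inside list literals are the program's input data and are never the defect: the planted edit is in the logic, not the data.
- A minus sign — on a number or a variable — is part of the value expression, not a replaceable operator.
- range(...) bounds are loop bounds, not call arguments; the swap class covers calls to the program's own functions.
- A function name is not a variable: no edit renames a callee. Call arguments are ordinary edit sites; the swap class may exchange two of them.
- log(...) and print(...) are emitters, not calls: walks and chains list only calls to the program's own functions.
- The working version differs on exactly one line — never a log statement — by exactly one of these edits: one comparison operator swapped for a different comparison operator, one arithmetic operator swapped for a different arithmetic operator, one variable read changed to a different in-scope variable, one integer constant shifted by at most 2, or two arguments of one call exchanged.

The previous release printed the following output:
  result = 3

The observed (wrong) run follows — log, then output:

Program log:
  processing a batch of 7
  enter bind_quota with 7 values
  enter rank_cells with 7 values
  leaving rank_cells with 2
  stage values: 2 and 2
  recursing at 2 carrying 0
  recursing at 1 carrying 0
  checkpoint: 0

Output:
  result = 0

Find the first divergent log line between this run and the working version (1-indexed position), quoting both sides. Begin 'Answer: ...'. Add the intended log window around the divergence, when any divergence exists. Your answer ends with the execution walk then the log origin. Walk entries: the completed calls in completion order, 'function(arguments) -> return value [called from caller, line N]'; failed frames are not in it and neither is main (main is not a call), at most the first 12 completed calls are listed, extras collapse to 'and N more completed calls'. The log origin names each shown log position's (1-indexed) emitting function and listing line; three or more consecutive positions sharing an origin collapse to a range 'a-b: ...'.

Answer: position 7; shown 'recursing at 1 carrying 0' vs intended 'recursing at 1 carrying 2'.
Intended log window:
  5: stage values: 2 and 2
  6: recursing at 2 carrying 0
  7: recursing at 1 carrying 2
  8: checkpoint: 3
Execution walk:
  rank_cells([2, 4, 9, 2, 11, 9, 12]) -> 2  [called from bind_quota, line 18]
  grade_run(0, 0) -> 0  [called from grade_run, line 5]
  grade_run(1, 0) -> 0  [called from grade_run, line 5]
  grade_run(2, 0) -> 0  [called from bind_quota, line 21]
  bind_quota([2, 4, 9, 2, 11, 9, 12]) -> 0  [called from main, line 27]
Log origin:
  1 — main, line 26
  2 — bind_quota, line 17
  3 — rank_cells, line 8
  4 — rank_cells, line 13
  5 — bind_quota, line 20
  6 — grade_run, line 4
  7 — grade_run, line 4
  8 — main, line 28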